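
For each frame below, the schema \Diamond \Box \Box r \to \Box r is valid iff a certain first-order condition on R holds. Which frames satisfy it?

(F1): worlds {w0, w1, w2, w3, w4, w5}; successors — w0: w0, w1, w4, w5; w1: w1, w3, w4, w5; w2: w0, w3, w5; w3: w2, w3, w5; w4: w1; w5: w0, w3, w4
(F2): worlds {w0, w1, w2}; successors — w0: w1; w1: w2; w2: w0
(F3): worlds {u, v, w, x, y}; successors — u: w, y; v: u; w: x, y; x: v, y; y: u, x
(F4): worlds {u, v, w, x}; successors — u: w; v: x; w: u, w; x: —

none

The schema corresponds to a generalized confluence (Geach) condition: \forall x \forall y \forall z ((xRy \wedge xRz) \to \exists w (y R^2 w \wedge z = w)).
(F1): fails — w0Rw4, w0Rw0 but no w with w4R²w and w0=w.
(F2): fails — w0Rw1, w0Rw1 but no w with w1R²w and w1=w.
(F3): fails — uRw, uRw but no t with wR²t and w=t.
(F4): fails — vRx, vRx but no t with xR²t and x=t.
Valid on no frame.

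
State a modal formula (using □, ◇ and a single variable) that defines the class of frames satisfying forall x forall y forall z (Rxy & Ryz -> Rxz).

A defining formula is □ψ → □□ψ (the 4 axiom).
Suppose □ψ→□□ψ is valid. Take Rxy, Ryz and set V(ψ)={w : Rxw}. Then □ψ at x, so □□ψ at x, so □ψ at y, so ψ at z, i.e. Rxz.

□ψ → □□ψ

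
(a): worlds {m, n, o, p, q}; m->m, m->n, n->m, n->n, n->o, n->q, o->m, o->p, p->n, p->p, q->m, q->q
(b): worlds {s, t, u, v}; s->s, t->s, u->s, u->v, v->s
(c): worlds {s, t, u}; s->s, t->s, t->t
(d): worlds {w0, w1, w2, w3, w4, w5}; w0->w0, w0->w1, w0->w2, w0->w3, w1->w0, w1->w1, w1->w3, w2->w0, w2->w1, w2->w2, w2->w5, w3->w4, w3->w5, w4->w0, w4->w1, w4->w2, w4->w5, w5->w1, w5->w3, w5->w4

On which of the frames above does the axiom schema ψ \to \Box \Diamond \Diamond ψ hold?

(a), (d)

Frame correspondent (Sahlqvist): \forall x \forall z (xRz \to \exists w (x = w \wedge z R^2 w)) — i.e. a generalized confluence (Geach) condition.
(a): satisfies the condition.
(b): fails — tRs but no w with t=w and sR²w.
(c): fails — tRs but no w with t=w and sR²w.
(d): satisfies the condition.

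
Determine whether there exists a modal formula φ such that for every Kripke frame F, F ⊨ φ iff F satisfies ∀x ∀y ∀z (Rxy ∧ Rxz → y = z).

Yes: it is partial functionality, defined by the CD schema ◇p → □p.

Yes — defined by ◇p → □p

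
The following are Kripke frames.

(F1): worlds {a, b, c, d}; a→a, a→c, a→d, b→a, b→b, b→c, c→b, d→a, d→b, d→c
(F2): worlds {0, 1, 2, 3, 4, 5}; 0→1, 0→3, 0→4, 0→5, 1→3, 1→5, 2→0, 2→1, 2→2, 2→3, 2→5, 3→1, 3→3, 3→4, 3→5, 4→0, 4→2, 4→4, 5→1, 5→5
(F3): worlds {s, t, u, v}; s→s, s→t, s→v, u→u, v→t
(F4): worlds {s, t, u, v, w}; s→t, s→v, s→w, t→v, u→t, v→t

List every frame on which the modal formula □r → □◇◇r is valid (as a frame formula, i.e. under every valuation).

This is the axiom for a generalized confluence (Geach) condition; its first-order frame correspondent is ∀x ∀z (xRz → ∃w (xRw ∧ zR²w)).
(F1): ✓.
(F2): ✓.
(F3): fails — sRt but no w with sRw and tR²w.
(F4): fails — sRw but no w* with sRw* and wR²w*.
Valid on: (F1), (F2).

(F1), (F2)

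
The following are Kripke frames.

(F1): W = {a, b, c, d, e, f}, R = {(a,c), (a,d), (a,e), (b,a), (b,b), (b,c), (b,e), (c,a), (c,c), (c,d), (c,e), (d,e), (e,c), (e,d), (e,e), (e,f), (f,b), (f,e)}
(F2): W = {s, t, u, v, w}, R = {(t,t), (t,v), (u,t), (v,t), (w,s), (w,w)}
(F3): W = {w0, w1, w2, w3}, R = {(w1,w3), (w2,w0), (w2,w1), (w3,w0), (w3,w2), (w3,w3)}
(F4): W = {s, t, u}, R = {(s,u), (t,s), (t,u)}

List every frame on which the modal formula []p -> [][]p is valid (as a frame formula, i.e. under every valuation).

(F4)

This is the axiom for transitivity; its first-order frame correspondent is forall x forall y forall z (Rxy & Ryz -> Rxz).
(F1): fails — Rbc and Rcd but not Rbd.
(F2): fails — Rut and Rtv but not Ruv.
(F3): fails — Rw3w2 and Rw2w1 but not Rw3w1.
(F4): ✓.
Valid on: (F4).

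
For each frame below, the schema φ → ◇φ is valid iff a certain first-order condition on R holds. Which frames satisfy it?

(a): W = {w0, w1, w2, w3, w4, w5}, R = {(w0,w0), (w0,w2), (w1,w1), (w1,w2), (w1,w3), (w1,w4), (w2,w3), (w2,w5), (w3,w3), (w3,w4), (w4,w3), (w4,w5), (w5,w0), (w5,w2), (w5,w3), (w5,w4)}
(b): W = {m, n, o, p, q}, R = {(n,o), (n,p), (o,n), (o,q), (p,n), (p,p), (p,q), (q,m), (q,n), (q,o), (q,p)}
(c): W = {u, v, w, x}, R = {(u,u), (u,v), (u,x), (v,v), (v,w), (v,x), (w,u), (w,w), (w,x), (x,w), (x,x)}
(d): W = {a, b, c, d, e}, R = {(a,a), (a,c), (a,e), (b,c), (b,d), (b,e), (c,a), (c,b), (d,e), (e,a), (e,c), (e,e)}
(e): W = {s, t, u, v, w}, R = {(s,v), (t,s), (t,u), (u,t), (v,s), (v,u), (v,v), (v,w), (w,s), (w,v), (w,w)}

The schema corresponds to reflexivity: ∀x Rxx.
(a): fails — world w2 does not see itself.
(b): fails — world m does not see itself.
(c): satisfies the condition.
(d): fails — world b does not see itself.
(e): fails — world s does not see itself.

(c)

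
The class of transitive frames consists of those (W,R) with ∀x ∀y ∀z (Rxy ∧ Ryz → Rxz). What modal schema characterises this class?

The condition is transitivity. The 4 schema □s → □□s defines it.
Suppose □s→□□s is valid. Take Rxy, Ryz and set V(s)={w : Rxw}. Then □s at x, so □□s at x, so □s at y, so s at z, i.e. Rxz.

□s → □□s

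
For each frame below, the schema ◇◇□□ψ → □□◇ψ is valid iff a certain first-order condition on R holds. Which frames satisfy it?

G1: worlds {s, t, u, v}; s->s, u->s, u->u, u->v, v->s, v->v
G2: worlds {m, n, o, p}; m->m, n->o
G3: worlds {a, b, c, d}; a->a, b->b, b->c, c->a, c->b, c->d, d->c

G1, G2

This is the axiom for a generalized confluence (Geach) condition; its first-order frame correspondent is ∀x ∀y ∀z ((xR²y ∧ xR²z) → ∃w (yR²w ∧ zRw)).
G1: holds.
G2: holds.
G3: fails — bR²a, bR²b but no w with aR²w and bRw.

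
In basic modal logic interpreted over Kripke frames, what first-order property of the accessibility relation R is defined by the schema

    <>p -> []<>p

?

The Euclidean property

Suppose ◇p→□◇p is valid. Take Rxy, Rxz and set V(p)={y}. Then ◇p at x, so □◇p at x, so ◇p at z, so some w with Rzw has p; w=y, i.e. Rzy. By symmetry of the argument, Ryz.
Conversely, any frame satisfying forall x forall y forall z (Rxy & Rxz -> Ryz) validates the schema.
Frame condition: forall x forall y forall z (Rxy & Rxz -> Ryz).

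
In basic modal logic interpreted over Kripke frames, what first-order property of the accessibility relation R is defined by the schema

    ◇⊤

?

seriality

◇⊤ holds at w iff w has a successor, so frame-validity of ◇⊤ is exactly seriality. Equivalently via □ψ → ◇ψ:
Suppose □ψ→◇ψ is valid. At any x set V(ψ)=W. Then □ψ at x, so ◇ψ at x, so x has a successor.
The converse is a direct semantic check.
So the correspondent is seriality.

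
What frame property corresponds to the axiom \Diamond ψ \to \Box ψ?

Suppose ◇ψ→□ψ is valid. Take Rxy, Rxz and set V(ψ)={y}. Then ◇ψ at x, so □ψ at x, so ψ at z, i.e. z=y.

Partial functionality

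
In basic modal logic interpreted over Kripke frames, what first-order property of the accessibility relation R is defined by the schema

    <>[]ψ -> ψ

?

This is a form of the B axiom.
It corresponds to symmetry: forall x forall y (Rxy -> Ryx).

Symmetry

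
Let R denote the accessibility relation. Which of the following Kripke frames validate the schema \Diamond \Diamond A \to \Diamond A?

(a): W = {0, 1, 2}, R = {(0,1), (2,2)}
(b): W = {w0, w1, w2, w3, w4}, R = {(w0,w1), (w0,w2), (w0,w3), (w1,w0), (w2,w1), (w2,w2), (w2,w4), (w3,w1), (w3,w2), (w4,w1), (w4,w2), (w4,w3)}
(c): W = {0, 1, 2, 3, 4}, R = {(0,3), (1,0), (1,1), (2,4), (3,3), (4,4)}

This is the axiom for transitivity; its first-order frame correspondent is \forall x \forall y \forall z (Rxy \wedge Ryz \to Rxz).
(a): ✓.
(b): fails — Rw1w0 and Rw0w1 but not Rw1w1.
(c): fails — R10 and R03 but not R13.
Valid on: (a).

(a)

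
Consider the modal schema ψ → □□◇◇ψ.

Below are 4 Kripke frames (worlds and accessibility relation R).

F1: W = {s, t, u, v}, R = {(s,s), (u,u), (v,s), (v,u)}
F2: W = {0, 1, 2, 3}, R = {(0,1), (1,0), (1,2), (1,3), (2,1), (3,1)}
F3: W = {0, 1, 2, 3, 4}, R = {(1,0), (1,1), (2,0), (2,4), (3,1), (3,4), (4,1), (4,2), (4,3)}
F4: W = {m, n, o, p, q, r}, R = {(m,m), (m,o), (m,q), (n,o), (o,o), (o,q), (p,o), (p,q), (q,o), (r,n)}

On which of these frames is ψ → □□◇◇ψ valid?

F2

This is the axiom for a generalized confluence (Geach) condition; its first-order frame correspondent is ∀x ∀z (xR²z → ∃w (x = w ∧ zR²w)).
F1: fails — vR²s but no w with v=w and sR²w.
F2: condition met.
F3: fails — 1R²0 but no w with 1=w and 0R²w.
F4: fails — mR²o but no w with m=w and oR²w.
Valid on: F2.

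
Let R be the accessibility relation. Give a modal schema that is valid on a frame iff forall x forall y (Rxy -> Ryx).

p → □◇p

A defining formula is p → □◇p (the B axiom).
Suppose p→□◇p is valid. Take Rxy and set V(p)={x}. Then p at x, so □◇p at x, so ◇p at y, so some z with Ryz has p; z=x, i.e. Ryx.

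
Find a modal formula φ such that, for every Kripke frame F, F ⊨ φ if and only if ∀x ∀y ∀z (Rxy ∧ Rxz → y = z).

This is partial functionality; the standard corresponding axiom is CD: ◇ψ → □ψ.

◇ψ → □ψ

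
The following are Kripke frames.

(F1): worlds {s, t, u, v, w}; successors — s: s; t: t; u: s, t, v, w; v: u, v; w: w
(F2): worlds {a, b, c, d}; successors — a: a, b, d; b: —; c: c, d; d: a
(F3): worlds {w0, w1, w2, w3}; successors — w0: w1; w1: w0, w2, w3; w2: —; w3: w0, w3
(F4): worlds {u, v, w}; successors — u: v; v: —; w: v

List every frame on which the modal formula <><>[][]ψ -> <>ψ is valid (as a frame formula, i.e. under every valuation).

(F4)

The schema corresponds to a generalized confluence (Geach) condition: forall x forall y (x R^2 y -> exists w (y R^2 w & xRw)).
(F1): fails — vR²s but no w* with sR²w* and vRw*.
(F2): fails — aR²b but no w with bR²w and aRw.
(F3): fails — w0R²w0 but no w with w0R²w and w0Rw.
(F4): ✓.
Valid on: (F4).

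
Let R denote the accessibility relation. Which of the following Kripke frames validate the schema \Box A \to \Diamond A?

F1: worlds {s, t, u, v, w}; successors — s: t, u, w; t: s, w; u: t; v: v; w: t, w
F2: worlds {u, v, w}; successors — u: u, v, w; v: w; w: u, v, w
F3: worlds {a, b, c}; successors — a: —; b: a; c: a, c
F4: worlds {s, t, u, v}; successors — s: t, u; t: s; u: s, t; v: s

F1, F2, F4

The schema corresponds to seriality: \forall x \exists y Rxy.
F1: ✓.
F2: ✓.
F3: fails — world a has no successor.
F4: ✓.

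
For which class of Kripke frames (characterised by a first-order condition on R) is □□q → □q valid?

Density

Suppose □□q→□q is valid. Take Rxy and set V(q)={w : xR²w}. Then □□q at x, so □q at x, so q at y, i.e. ∃z(Rxz∧Rzy).
The converse is a direct semantic check.
So the correspondent is density.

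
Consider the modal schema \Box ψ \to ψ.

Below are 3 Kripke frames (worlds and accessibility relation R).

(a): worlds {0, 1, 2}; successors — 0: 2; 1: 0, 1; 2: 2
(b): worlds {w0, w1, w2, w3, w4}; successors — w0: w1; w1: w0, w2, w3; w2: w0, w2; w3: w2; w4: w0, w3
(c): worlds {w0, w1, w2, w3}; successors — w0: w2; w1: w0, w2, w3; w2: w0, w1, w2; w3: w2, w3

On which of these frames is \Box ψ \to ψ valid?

none

This is the axiom for reflexivity; its first-order frame correspondent is \forall x Rxx.
(a): fails — world 0 does not see itself.
(b): fails — world w0 does not see itself.
(c): fails — world w0 does not see itself.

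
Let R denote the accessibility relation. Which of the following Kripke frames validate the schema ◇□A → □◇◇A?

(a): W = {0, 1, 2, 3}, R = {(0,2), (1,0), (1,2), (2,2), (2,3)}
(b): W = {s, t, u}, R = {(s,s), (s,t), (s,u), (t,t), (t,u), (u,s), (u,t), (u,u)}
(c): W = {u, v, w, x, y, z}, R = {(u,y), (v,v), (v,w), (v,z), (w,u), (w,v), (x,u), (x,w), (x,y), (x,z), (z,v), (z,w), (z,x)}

(b)

Frame correspondent (Sahlqvist): ∀x ∀y ∀z ((xRy ∧ xRz) → ∃w (yRw ∧ zR²w)) — i.e. a generalized confluence (Geach) condition.
(a): fails — 2R2, 2R3 but no w with 2Rw and 3R²w.
(b): satisfies the condition.
(c): fails — uRy, uRy but no t with yRt and yR²t.
Valid on: (b).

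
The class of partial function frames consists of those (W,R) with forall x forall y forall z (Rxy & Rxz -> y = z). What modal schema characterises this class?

◇q → □q

The condition is partial functionality. The CD schema ◇q → □q defines it.
Suppose ◇q→□q is valid. Take Rxy, Rxz and set V(q)={y}. Then ◇q at x, so □q at x, so q at z, i.e. z=y.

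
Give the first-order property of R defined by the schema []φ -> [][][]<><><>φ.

This is a Sahlqvist (Geach-type) schema ◇^0□^1φ → □^3◇^3φ.
Minimal-valuation argument: fix x; take any y with xR^0y and any z with xR^3z. Set V(φ) to the set of worlds R-reachable from y in exactly 1 step. Then □^1φ holds at y, so the antecedent holds at x; validity forces ◇^3φ at z, giving a w with zR^3w and yR^1w.
First-order correspondent: forall x forall z (x R^3 z -> exists w (xRw & z R^3 w)).

forall x forall z (x R^3 z -> exists w (xRw & z R^3 w))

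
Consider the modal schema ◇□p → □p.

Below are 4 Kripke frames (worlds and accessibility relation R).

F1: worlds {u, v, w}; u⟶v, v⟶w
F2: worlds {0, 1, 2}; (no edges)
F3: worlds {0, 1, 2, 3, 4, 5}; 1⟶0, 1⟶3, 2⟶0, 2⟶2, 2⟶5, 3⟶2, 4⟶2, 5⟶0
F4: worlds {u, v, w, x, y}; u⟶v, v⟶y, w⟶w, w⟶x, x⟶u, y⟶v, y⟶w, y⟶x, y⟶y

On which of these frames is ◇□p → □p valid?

F2

The schema corresponds to the Euclidean property: ∀x ∀y ∀z (Rxy ∧ Rxz → Ryz).
F1: fails — Ruv and Ruv but not Rvv.
F2: condition met.
F3: fails — R10 and R10 but not R00.
F4: fails — Ruv and Ruv but not Rvv.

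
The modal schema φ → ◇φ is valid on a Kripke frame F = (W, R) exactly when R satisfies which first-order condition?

Reflexivity

This is frame-equivalent to □φ → φ (substitute ¬φ for φ and contrapose).
Suppose □φ→φ is valid. At any x set V(φ)={w : Rxw}. Then □φ holds at x, so φ holds at x, i.e. Rxx.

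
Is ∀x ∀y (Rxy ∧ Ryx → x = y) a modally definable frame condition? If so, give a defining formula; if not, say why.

No — not modally definable

If a class were modally definable it would be closed under surjective bounded morphisms (Goldblatt–Thomason).
The 8-cycle (worlds w0,w1,w2,w3,w4,w5,w6,w7 with w0→w1→w2→w3→w4→w5→w6→w7→w0) is antisymmetric. Sending even-indexed worlds to a and odd-indexed worlds to b is a surjective bounded morphism onto the two-world frame with a↔b, which is not antisymmetric.
So no modal formula (or set of formulas) defines exactly the antisymmetric frames.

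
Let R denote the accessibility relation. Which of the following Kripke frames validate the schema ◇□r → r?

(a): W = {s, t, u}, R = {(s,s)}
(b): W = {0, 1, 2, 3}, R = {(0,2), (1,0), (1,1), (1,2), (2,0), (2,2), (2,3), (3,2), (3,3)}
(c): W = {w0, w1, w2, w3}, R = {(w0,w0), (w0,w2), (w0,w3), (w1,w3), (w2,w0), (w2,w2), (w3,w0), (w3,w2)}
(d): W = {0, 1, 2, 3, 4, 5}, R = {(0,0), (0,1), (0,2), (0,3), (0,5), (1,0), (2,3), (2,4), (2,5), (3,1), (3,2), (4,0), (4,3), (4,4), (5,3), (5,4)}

(a)

Frame correspondent (Sahlqvist): ∀x ∀y (Rxy → Ryx) — i.e. symmetry.
(a): satisfies the condition.
(b): fails — R10 but not R01.
(c): fails — Rw3w2 but not Rw2w3.
(d): fails — R02 but not R20.
Valid on: (a).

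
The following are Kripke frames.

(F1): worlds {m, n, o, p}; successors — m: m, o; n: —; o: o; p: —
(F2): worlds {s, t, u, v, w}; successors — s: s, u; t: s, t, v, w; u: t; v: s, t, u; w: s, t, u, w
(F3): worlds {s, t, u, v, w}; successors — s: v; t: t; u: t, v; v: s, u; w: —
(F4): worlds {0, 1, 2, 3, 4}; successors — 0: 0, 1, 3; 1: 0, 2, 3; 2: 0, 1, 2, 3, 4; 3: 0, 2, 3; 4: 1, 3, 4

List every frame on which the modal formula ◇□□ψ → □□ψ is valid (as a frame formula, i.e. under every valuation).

Frame correspondent (Sahlqvist): ∀x ∀y ∀z ((xRy ∧ xR²z) → ∃w (yR²w ∧ z = w)) — i.e. a generalized confluence (Geach) condition.
(F1): fails — mRo, mR²m but no w with oR²w and m=w.
(F2): fails — sRu, sR²u but no w* with uR²w* and u=w*.
(F3): fails — sRv, sR²s but no w* with vR²w* and s=w*.
(F4): fails — 1R0, 1R²4 but no w with 0R²w and 4=w.
Valid on no frame.

none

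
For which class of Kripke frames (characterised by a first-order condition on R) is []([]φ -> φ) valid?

shift-reflexivity

Suppose □(□φ→φ) is valid. Take Rxy and set V(φ)={w : Ryw}. Then at y, □φ holds; since □(□φ→φ) at x, □φ→φ at y, so φ at y, i.e. Ryy.
The converse is a direct semantic check.
So the correspondent is shift-reflexivity.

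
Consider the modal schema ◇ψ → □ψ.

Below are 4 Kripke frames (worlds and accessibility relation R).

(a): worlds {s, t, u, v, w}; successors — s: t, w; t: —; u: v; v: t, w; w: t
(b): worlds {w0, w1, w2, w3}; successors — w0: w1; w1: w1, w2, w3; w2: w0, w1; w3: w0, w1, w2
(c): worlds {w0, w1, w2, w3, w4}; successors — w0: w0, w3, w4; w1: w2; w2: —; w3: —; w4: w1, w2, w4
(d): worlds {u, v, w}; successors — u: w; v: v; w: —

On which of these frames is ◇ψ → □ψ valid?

(d)

Frame correspondent (Sahlqvist): ∀x ∀y ∀z (Rxy ∧ Rxz → y = z) — i.e. partial functionality.
(a): fails — s sees both t and w.
(b): fails — w1 sees both w1 and w2.
(c): fails — w0 sees both w0 and w3.
(d): ✓.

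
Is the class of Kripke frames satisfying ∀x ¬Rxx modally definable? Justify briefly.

No

If a class were modally definable it would be closed under surjective bounded morphisms (Goldblatt–Thomason).
The 2-cycle (worlds w0,w1 with w0→w1→w0) is irreflexive, and the map sending every world to a single reflexive point • is a surjective bounded morphism (forth: every edge maps to (•,•); back: every world has a successor). So any modal formula valid on the 2-cycle is also valid on the reflexive point, which is not irreflexive.
Hence irreflexivity is not modally definable.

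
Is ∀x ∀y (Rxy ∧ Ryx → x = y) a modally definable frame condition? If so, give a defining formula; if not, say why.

Not definable by any modal formula

Modal frame validity is preserved under surjective bounded morphisms.
The 8-cycle (worlds s,t,u,v,w,x,y,z with s→t→u→v→w→x→y→z→s) is antisymmetric. Sending even-indexed worlds to • and odd-indexed worlds to ∘ is a surjective bounded morphism onto the two-world frame with •↔∘, which is not antisymmetric.
So no modal formula (or set of formulas) defines exactly the antisymmetric frames.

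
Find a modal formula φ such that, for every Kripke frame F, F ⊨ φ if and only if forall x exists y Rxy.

A defining formula is □r → ◇r (the D axiom).
Suppose □r→◇r is valid. At any x set V(r)=W. Then □r at x, so ◇r at x, so x has a successor.

□r → ◇r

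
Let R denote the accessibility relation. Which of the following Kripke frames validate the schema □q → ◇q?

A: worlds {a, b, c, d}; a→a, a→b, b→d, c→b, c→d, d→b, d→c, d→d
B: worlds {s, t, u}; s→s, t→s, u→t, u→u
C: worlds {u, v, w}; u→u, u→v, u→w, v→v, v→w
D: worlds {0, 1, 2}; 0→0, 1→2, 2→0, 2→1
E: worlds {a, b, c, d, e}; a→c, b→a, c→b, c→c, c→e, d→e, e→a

A, B, D, E

This is the axiom for seriality; its first-order frame correspondent is ∀x ∃y Rxy.
A: satisfies the condition.
B: satisfies the condition.
C: fails — world w has no successor.
D: satisfies the condition.
E: satisfies the condition.
Valid on: A, B, D, E.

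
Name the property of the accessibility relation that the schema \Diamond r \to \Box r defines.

partial functionality

Suppose ◇r→□r is valid. Take Rxy, Rxz and set V(r)={y}. Then ◇r at x, so □r at x, so r at z, i.e. z=y.
Conversely, any frame satisfying \forall x \forall y \forall z (Rxy \wedge Rxz \to y = z) validates the schema.
So the correspondent is partial functionality.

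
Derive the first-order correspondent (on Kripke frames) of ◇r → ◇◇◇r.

∀x ∀y (xRy → ∃w (y = w ∧ xR³w))

This is a Sahlqvist (Geach-type) schema ◇^1□^0r → □^0◇^3r.
Minimal-valuation argument: fix x; take any y with xR^1y and any z with xR^0z. Set V(r) to the set of worlds R-reachable from y in exactly 0 steps. Then □^0r holds at y, so the antecedent holds at x; validity forces ◇^3r at z, giving a w with zR^3w and yR^0w.
First-order correspondent: ∀x ∀y (xRy → ∃w (y = w ∧ xR³w)).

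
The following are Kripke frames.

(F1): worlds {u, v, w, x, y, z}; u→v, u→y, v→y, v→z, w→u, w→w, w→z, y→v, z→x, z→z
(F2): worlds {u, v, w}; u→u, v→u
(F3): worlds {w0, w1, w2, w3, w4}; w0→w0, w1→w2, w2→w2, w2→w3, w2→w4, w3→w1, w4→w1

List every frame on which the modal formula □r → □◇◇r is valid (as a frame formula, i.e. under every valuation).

(F2)

The schema corresponds to a generalized confluence (Geach) condition: ∀x ∀z (xRz → ∃w (xRw ∧ zR²w)).
(F1): fails — zRx but no t with zRt and xR²t.
(F2): condition met.
(F3): fails — w3Rw1 but no w with w3Rw and w1R²w.
Valid on: (F2).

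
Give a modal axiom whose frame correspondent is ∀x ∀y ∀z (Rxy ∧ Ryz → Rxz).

□p → □□p

A defining formula is □p → □□p (the 4 axiom).
Suppose □p→□□p is valid. Take Rxy, Ryz and set V(p)={w : Rxw}. Then □p at x, so □□p at x, so □p at y, so p at z, i.e. Rxz.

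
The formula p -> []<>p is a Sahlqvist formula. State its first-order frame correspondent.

symmetry: forall x forall y (Rxy -> Ryx)

Suppose p→□◇p is valid. Take Rxy and set V(p)={x}. Then p at x, so □◇p at x, so ◇p at y, so some z with Ryz has p; z=x, i.e. Ryx.
The converse is a direct semantic check.
So the correspondent is symmetry.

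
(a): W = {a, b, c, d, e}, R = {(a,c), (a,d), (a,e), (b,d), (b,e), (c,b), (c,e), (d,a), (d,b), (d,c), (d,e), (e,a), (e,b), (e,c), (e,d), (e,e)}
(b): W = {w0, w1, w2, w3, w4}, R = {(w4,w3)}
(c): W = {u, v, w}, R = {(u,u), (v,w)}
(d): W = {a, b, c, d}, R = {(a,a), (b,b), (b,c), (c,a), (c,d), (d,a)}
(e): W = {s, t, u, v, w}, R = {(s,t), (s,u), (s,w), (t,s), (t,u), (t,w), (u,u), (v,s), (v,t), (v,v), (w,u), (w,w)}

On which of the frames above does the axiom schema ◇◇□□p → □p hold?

Frame correspondent (Sahlqvist): ∀x ∀y ∀z ((xR²y ∧ xRz) → ∃w (yR²w ∧ z = w)) — i.e. a generalized confluence (Geach) condition.
(a): ✓.
(b): ✓.
(c): ✓.
(d): fails — bR²a, bRb but no w with aR²w and b=w.
(e): fails — sR²s, sRt but no w* with sR²w* and t=w*.

(a), (b), (c)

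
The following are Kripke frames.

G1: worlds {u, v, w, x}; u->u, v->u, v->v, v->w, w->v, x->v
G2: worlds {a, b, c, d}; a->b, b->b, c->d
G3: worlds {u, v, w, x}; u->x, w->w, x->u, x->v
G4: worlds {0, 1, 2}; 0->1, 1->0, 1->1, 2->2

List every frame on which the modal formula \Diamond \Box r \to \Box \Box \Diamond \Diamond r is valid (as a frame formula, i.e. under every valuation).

The schema corresponds to a generalized confluence (Geach) condition: \forall x \forall y \forall z ((xRy \wedge x R^2 z) \to \exists w (yRw \wedge z R^2 w)).
G1: fails — vRw, vR²u but no t with wRt and uR²t.
G2: holds.
G3: fails — uRx, uR²v but no t with xRt and vR²t.
G4: holds.

G2, G4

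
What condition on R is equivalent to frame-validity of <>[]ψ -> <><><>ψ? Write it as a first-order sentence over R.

forall x forall y (xRy -> exists w (yRw & x R^3 w))

This is a Sahlqvist (Geach-type) schema ◇^1□^1ψ → □^0◇^3ψ.
Minimal-valuation argument: fix x; take any y with xR^1y and any z with xR^0z. Set V(ψ) to the set of worlds R-reachable from y in exactly 1 step. Then □^1ψ holds at y, so the antecedent holds at x; validity forces ◇^3ψ at z, giving a w with zR^3w and yR^1w.
First-order correspondent: forall x forall y (xRy -> exists w (yRw & x R^3 w)).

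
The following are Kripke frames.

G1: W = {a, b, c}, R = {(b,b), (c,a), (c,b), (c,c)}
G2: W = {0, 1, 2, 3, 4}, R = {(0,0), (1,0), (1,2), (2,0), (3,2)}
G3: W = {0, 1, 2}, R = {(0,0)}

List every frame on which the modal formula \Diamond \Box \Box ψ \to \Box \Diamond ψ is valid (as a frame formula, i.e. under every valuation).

G2, G3

This is the axiom for a generalized confluence (Geach) condition; its first-order frame correspondent is \forall x \forall y \forall z ((xRy \wedge xRz) \to \exists w (y R^2 w \wedge zRw)).
G1: fails — cRa, cRa but no w with aR²w and aRw.
G2: holds.
G3: holds.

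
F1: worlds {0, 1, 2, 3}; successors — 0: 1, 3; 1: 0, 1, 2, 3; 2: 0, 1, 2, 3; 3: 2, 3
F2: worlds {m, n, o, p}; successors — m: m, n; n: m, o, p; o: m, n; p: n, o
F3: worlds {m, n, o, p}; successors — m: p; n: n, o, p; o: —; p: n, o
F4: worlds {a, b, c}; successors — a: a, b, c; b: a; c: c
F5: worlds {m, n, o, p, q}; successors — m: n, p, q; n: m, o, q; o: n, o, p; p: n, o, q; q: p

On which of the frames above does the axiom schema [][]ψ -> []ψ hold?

This is the axiom for density; its first-order frame correspondent is forall x forall y (Rxy -> exists z (Rxz & Rzy)).
F1: holds.
F2: fails — Rnp but no z with Rnz and Rzp.
F3: fails — Rmp but no z with Rmz and Rzp.
F4: holds.
F5: fails — Rqp but no z with Rqz and Rzp.

F1, F4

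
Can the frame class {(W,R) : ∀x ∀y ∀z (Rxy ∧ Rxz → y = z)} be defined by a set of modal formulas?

Yes — defined by ◇p → □p

Yes: it is partial functionality, defined by the CD schema ◇p → □p.
Suppose ◇p→□p is valid. Take Rxy, Rxz and set V(p)={y}. Then ◇p at x, so □p at x, so p at z, i.e. z=y.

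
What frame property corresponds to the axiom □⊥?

emptiness of R

This is the Ver axiom.
It corresponds to emptiness of R: ∀x ∀y ¬Rxy.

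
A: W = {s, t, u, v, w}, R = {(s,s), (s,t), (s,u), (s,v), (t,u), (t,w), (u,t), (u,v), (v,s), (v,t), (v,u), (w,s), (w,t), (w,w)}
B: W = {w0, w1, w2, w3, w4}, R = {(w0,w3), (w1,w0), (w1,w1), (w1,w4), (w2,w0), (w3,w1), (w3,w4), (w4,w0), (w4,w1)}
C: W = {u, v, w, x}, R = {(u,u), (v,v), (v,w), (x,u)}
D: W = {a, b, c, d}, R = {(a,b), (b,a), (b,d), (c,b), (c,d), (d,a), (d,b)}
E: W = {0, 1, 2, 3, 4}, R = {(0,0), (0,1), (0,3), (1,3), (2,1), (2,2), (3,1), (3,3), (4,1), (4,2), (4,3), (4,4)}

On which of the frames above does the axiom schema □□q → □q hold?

C, E

Frame correspondent (Sahlqvist): ∀x ∀y (Rxy → ∃z (Rxz ∧ Rzy)) — i.e. density.
A: fails — Ruv but no z with Ruz and Rzv.
B: fails — Rw2w0 but no z with Rw2z and Rzw0.
C: satisfies the condition.
D: fails — Rab but no z with Raz and Rzb.
E: satisfies the condition.
Valid on: C, E.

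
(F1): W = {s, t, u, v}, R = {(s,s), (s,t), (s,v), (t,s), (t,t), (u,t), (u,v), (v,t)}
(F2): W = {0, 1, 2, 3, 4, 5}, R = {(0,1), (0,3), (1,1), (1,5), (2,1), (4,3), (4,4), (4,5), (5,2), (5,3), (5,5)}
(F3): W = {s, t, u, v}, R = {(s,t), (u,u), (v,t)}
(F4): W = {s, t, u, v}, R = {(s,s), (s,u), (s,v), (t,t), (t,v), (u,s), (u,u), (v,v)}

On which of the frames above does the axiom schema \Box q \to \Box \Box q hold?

(F3)

This is the axiom for transitivity; its first-order frame correspondent is \forall x \forall y \forall z (Rxy \wedge Ryz \to Rxz).
(F1): fails — Rut and Rts but not Rus.
(F2): fails — R45 and R52 but not R42.
(F3): condition met.
(F4): fails — Rus and Rsv but not Ruv.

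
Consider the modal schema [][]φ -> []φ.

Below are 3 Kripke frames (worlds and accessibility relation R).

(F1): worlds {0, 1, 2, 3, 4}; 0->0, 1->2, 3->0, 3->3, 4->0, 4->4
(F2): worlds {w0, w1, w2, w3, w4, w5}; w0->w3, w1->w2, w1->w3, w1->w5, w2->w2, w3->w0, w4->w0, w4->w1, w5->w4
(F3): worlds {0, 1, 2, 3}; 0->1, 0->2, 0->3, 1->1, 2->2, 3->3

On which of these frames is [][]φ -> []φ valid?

This is the axiom for density; its first-order frame correspondent is forall x forall y (Rxy -> exists z (Rxz & Rzy)).
(F1): fails — R12 but no z with R1z and Rz2.
(F2): fails — Rw1w5 but no z with Rw1z and Rzw5.
(F3): ✓.

(F3)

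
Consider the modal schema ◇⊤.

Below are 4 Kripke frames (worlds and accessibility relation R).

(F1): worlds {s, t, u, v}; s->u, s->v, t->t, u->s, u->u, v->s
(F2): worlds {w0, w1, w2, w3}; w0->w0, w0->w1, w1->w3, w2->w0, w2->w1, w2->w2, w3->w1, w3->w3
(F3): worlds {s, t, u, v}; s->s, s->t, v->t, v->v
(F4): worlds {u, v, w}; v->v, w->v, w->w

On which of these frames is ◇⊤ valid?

This is the axiom for seriality; its first-order frame correspondent is ∀x ∃y Rxy.
(F1): condition met.
(F2): condition met.
(F3): fails — world t has no successor.
(F4): fails — world u has no successor.
Valid on: (F1), (F2).

(F1), (F2)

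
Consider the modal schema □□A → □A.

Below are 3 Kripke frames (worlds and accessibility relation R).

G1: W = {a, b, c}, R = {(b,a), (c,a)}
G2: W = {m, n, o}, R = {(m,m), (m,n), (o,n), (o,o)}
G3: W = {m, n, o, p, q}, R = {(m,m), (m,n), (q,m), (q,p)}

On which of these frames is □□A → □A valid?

G2

This is the axiom for density; its first-order frame correspondent is ∀x ∀y (Rxy → ∃z (Rxz ∧ Rzy)).
G1: fails — Rca but no z with Rcz and Rza.
G2: condition met.
G3: fails — Rqp but no z with Rqz and Rzp.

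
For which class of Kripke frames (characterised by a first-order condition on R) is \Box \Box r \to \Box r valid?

density

Suppose □□r→□r is valid. Take Rxy and set V(r)={w : xR²w}. Then □□r at x, so □r at x, so r at y, i.e. ∃z(Rxz∧Rzy).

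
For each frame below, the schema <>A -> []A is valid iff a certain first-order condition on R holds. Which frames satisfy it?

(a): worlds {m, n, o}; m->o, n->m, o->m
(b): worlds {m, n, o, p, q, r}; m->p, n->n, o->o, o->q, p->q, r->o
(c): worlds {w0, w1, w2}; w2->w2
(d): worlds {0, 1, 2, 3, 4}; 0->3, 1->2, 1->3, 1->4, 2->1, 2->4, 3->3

(a), (c)

The schema corresponds to partial functionality: forall x forall y forall z (Rxy & Rxz -> y = z).
(a): condition met.
(b): fails — o sees both o and q.
(c): condition met.
(d): fails — 1 sees both 2 and 3.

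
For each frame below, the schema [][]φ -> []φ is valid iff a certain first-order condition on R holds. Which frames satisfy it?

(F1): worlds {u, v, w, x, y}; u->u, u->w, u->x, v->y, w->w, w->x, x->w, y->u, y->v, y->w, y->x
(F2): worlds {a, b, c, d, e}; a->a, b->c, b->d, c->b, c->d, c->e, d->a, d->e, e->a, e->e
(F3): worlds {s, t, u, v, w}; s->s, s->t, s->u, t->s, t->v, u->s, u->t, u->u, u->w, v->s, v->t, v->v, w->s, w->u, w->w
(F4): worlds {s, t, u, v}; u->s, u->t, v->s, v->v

Frame correspondent (Sahlqvist): forall x forall y (Rxy -> exists z (Rxz & Rzy)) — i.e. density.
(F1): fails — Ryv but no z with Ryz and Rzv.
(F2): fails — Rbc but no z with Rbz and Rzc.
(F3): satisfies the condition.
(F4): fails — Rus but no z with Ruz and Rzs.
Valid on: (F3).

(F3)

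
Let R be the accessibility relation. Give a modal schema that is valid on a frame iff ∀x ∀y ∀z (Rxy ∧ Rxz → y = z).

◇r → □r

The condition is partial functionality. The CD schema ◇r → □r defines it.
Suppose ◇r→□r is valid. Take Rxy, Rxz and set V(r)={y}. Then ◇r at x, so □r at x, so r at z, i.e. z=y.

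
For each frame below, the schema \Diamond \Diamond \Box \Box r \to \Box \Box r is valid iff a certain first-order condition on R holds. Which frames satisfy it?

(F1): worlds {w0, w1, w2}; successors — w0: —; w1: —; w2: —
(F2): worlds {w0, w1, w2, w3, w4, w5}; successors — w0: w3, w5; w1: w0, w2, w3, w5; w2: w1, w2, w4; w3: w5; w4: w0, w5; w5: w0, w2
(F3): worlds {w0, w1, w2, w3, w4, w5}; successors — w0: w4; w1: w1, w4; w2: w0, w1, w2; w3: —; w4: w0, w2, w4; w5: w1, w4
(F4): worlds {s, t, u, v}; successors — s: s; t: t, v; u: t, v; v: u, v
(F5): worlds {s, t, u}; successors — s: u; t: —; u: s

Frame correspondent (Sahlqvist): \forall x \forall y \forall z ((x R^2 y \wedge x R^2 z) \to \exists w (y R^2 w \wedge z = w)) — i.e. a generalized confluence (Geach) condition.
(F1): ✓.
(F2): fails — w0R²w5, w0R²w0 but no w with w5R²w and w0=w.
(F3): fails — w1R²w0, w1R²w1 but no w with w0R²w and w1=w.
(F4): ✓.
(F5): ✓.
Valid on: (F1), (F4), (F5).

(F1), (F4), (F5)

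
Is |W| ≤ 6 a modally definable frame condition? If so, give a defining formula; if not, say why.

Not modally definable

Modal frame validity is preserved under disjoint unions.
Any modal formula valid on each of 7 disjoint one-world frames is valid on their disjoint union (validity is preserved under disjoint unions). Each one-world frame has |W|=1≤6, but the union has |W|=7.
So no modal formula (or set of formulas) defines exactly the |W|≤6 frames.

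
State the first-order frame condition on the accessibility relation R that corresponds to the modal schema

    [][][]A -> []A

forall x forall z (xRz -> exists w (x R^3 w & z = w))

This is a Sahlqvist (Geach-type) schema ◇^0□^3A → □^1◇^0A.
Minimal-valuation argument: fix x; take any y with xR^0y and any z with xR^1z. Set V(A) to the set of worlds R-reachable from y in exactly 3 steps. Then □^3A holds at y, so the antecedent holds at x; validity forces ◇^0A at z, giving a w with zR^0w and yR^3w.
First-order correspondent: forall x forall z (xRz -> exists w (x R^3 w & z = w)).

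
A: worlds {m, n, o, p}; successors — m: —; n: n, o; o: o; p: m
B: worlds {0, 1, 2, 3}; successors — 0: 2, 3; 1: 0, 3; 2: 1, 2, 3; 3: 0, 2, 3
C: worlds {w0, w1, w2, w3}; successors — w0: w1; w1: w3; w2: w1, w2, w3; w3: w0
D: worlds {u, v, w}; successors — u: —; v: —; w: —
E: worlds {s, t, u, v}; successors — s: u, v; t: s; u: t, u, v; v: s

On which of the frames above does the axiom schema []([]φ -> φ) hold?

This is the axiom for shift-reflexivity; its first-order frame correspondent is forall x forall y (Rxy -> Ryy).
A: fails — Rpm but not Rmm.
B: fails — R10 but not R00.
C: fails — Rw1w3 but not Rw3w3.
D: condition met.
E: fails — Ruv but not Rvv.

D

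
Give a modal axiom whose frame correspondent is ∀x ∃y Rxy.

□p → ◇p

A defining formula is □p → ◇p (the D axiom).
Suppose □p→◇p is valid. At any x set V(p)=W. Then □p at x, so ◇p at x, so x has a successor.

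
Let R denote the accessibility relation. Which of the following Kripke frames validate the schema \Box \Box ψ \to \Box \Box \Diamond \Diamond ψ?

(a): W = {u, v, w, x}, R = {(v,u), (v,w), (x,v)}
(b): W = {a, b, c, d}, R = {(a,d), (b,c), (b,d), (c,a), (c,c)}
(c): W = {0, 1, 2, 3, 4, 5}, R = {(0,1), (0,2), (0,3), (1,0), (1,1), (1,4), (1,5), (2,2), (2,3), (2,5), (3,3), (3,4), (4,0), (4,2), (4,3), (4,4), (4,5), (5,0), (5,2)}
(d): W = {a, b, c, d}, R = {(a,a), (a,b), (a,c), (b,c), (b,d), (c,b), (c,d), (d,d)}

(c), (d)

Frame correspondent (Sahlqvist): \forall x \forall z (x R^2 z \to \exists w (x R^2 w \wedge z R^2 w)) — i.e. a generalized confluence (Geach) condition.
(a): fails — xR²u but no t with xR²t and uR²t.
(b): fails — bR²a but no w with bR²w and aR²w.
(c): satisfies the condition.
(d): satisfies the condition.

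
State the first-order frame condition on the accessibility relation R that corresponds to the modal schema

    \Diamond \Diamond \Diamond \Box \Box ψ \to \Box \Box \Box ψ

\forall x \forall y \forall z ((x R^3 y \wedge x R^3 z) \to \exists w (y R^2 w \wedge z = w))

This is a Sahlqvist (Geach-type) schema ◇^3□^2ψ → □^3◇^0ψ.
First-order correspondent: \forall x \forall y \forall z ((x R^3 y \wedge x R^3 z) \to \exists w (y R^2 w \wedge z = w)).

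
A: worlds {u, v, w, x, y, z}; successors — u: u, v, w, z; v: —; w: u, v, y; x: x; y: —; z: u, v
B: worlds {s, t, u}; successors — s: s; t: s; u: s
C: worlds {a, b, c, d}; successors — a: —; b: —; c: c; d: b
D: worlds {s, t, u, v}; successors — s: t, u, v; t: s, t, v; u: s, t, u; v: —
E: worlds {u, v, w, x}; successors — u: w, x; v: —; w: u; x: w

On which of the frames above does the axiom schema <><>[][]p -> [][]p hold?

B, C

The schema corresponds to a generalized confluence (Geach) condition: forall x forall y forall z ((x R^2 y & x R^2 z) -> exists w (y R^2 w & z = w)).
A: fails — uR²v, uR²u but no t with vR²t and u=t.
B: condition met.
C: condition met.
D: fails — sR²v, sR²s but no w with vR²w and s=w.
E: fails — uR²w, uR²u but no t with wR²t and u=t.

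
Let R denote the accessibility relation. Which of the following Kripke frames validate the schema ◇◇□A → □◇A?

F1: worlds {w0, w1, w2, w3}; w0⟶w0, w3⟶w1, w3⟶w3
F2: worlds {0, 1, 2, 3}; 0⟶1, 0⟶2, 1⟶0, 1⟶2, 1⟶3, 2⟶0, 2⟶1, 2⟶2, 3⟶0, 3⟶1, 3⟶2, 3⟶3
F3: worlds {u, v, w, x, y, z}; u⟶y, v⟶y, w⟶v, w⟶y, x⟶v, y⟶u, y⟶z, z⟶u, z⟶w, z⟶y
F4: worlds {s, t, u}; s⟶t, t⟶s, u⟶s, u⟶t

The schema corresponds to a generalized confluence (Geach) condition: ∀x ∀y ∀z ((xR²y ∧ xRz) → ∃w (yRw ∧ zRw)).
F1: fails — w3R²w1, w3Rw1 but no w with w1Rw and w1Rw.
F2: condition met.
F3: fails — uR²u, uRy but no t with uRt and yRt.
F4: fails — sR²s, sRt but no w with sRw and tRw.

F2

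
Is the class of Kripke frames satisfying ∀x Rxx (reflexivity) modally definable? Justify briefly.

This is a Sahlqvist condition; the T axiom □p → p defines it.

Yes, by □p → p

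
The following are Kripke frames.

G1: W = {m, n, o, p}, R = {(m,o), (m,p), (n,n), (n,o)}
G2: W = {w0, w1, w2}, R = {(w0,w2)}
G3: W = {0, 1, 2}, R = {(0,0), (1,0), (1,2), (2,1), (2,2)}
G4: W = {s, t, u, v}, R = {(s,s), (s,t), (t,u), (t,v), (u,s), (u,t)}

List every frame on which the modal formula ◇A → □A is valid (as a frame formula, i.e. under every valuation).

G2

This is the axiom for partial functionality; its first-order frame correspondent is ∀x ∀y ∀z (Rxy ∧ Rxz → y = z).
G1: fails — m sees both o and p.
G2: satisfies the condition.
G3: fails — 1 sees both 0 and 2.
G4: fails — s sees both s and t.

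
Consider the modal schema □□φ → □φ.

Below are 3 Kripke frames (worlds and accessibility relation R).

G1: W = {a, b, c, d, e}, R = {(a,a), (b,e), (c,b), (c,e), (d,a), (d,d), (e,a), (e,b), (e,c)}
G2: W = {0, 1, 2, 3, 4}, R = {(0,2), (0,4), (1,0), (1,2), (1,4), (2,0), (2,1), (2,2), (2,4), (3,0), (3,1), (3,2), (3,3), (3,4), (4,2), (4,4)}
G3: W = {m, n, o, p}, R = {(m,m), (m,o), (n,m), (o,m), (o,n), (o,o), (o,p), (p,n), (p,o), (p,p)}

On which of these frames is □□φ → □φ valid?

Frame correspondent (Sahlqvist): ∀x ∀y (Rxy → ∃z (Rxz ∧ Rzy)) — i.e. density.
G1: fails — Rec but no z with Rez and Rzc.
G2: satisfies the condition.
G3: satisfies the condition.
Valid on: G2, G3.

G2, G3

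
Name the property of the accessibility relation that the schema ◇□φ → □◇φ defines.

convergence

This schema is the .2 axiom.
Its frame correspondent is convergence — ∀x ∀y ∀z (Rxy ∧ Rxz → ∃w (Ryw ∧ Rzw)).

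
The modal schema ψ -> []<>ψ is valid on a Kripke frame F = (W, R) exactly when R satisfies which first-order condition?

symmetry

Suppose ψ→□◇ψ is valid. Take Rxy and set V(ψ)={x}. Then ψ at x, so □◇ψ at x, so ◇ψ at y, so some z with Ryz has ψ; z=x, i.e. Ryx.
The converse is a direct semantic check.
Frame condition: forall x forall y (Rxy -> Ryx).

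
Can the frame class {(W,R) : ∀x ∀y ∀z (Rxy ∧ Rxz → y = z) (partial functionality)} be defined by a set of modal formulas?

Definable; ◇r → □r defines it

Yes: it is partial functionality, defined by the CD schema ◇r → □r.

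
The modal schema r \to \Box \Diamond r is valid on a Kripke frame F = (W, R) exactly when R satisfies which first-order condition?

Suppose r→□◇r is valid. Take Rxy and set V(r)={x}. Then r at x, so □◇r at x, so ◇r at y, so some z with Ryz has r; z=x, i.e. Ryx.

symmetry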